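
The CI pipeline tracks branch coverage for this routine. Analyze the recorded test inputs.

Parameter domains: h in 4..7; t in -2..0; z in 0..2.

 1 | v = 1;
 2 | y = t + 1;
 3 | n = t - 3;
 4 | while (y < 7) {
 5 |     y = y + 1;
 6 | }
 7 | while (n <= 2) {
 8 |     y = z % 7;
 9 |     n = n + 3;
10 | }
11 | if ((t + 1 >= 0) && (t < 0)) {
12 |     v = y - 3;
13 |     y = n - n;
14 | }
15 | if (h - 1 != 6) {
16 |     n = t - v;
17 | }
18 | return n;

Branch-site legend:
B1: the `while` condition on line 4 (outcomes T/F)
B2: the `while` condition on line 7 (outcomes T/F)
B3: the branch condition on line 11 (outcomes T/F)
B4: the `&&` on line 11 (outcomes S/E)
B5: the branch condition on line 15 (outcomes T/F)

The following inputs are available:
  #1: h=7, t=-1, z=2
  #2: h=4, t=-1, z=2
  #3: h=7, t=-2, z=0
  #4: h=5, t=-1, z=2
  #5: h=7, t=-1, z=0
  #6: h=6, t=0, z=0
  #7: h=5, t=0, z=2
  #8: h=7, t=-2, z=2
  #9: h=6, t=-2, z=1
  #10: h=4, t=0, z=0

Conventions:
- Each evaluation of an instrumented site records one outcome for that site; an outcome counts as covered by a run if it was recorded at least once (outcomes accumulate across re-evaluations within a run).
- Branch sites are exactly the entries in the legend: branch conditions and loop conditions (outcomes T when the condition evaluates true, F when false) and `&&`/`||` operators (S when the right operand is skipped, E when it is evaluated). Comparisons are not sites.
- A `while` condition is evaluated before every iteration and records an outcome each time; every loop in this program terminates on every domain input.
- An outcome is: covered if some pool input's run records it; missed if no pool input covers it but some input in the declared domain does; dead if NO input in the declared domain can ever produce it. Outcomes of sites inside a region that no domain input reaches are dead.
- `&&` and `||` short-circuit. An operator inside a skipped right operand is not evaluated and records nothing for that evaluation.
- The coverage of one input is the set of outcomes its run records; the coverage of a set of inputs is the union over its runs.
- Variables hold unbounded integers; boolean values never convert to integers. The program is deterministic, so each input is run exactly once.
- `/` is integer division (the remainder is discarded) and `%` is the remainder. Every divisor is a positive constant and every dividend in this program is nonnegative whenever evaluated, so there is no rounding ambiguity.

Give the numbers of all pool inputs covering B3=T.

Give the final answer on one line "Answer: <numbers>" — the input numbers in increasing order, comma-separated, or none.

input #1 (h=7, t=-1, z=2): covers B3=T
input #2 (h=4, t=-1, z=2): covers B3=T
input #3 (h=7, t=-2, z=0): misses B3=T
input #4 (h=5, t=-1, z=2): covers B3=T
input #5 (h=7, t=-1, z=0): covers B3=T
input #6 (h=6, t=0, z=0): misses B3=T
input #7 (h=5, t=0, z=2): misses B3=T
input #8 (h=7, t=-2, z=2): misses B3=T
input #9 (h=6, t=-2, z=1): misses B3=T
input #10 (h=4, t=0, z=0): misses B3=T

Answer: 1, 2, 4, 5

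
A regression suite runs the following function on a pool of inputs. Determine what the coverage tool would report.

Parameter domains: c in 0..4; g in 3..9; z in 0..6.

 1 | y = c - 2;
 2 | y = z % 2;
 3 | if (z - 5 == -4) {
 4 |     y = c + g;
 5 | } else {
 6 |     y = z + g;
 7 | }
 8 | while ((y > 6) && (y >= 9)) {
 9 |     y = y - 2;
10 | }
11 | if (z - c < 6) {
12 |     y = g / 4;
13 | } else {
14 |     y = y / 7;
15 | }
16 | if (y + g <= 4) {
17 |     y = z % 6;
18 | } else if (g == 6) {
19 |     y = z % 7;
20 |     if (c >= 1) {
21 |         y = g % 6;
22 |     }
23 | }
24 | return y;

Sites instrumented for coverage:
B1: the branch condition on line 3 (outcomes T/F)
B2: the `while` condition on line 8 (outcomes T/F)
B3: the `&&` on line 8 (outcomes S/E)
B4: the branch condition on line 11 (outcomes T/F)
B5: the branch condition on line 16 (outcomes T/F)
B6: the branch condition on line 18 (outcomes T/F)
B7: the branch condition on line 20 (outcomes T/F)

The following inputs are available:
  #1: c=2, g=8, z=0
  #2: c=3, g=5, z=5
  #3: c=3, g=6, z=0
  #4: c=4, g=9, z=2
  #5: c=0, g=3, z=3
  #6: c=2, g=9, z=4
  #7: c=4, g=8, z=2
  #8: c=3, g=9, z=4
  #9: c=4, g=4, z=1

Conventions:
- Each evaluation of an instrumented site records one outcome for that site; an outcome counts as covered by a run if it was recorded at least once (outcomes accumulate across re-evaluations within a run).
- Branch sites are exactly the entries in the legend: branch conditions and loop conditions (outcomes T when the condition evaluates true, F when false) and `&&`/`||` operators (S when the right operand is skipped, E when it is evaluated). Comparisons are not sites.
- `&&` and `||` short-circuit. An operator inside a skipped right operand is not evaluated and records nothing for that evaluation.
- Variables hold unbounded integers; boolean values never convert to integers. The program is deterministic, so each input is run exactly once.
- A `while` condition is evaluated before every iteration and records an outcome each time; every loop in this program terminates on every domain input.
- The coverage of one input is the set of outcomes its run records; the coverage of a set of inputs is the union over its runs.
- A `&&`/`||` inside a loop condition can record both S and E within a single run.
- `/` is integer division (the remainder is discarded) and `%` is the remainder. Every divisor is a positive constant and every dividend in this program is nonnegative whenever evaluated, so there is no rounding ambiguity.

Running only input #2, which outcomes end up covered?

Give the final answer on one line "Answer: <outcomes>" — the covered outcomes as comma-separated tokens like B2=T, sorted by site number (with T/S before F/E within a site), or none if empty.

Event log for input #2 (c=3, g=5, z=5):
  B1->F, B3->E, B2->T, B3->E, B2->F, B4->T, B5->F, B6->F
distinct outcomes covered: B1=F, B2=T, B2=F, B3=E, B4=T, B5=F, B6=F

Answer: B1=F, B2=T, B2=F, B3=E, B4=T, B5=F, B6=F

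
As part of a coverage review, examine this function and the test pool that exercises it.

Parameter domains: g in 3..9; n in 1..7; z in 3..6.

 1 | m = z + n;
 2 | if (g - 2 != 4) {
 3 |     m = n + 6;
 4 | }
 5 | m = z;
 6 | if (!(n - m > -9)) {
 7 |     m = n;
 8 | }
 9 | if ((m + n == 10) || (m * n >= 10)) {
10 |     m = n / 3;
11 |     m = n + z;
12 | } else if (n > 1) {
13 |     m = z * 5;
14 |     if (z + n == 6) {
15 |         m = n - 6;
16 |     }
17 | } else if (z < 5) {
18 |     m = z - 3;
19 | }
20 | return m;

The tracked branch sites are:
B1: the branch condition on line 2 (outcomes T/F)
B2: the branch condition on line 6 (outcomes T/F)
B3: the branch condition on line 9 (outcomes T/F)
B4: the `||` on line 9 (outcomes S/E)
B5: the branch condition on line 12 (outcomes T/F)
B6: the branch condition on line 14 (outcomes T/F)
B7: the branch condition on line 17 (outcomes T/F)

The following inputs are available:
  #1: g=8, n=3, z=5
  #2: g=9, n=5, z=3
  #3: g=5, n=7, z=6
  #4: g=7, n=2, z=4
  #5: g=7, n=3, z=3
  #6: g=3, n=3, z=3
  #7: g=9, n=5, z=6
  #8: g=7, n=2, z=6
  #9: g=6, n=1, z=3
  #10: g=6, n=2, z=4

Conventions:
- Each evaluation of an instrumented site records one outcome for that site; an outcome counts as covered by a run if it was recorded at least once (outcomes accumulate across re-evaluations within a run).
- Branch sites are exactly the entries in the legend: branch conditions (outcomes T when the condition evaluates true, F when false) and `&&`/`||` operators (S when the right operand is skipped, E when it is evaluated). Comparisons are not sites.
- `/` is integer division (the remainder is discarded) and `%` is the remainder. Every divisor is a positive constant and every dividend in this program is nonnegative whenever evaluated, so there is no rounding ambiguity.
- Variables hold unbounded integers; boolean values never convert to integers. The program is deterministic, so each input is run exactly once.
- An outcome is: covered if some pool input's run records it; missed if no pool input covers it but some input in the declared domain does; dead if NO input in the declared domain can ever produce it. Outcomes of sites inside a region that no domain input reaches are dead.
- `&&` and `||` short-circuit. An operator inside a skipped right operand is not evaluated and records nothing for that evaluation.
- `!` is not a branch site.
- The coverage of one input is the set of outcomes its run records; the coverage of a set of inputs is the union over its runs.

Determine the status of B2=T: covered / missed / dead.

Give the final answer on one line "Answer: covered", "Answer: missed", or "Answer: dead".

no pool input records B2=T
checking all 196 inputs in the declared domain: B2=T is never recorded -> dead

Answer: dead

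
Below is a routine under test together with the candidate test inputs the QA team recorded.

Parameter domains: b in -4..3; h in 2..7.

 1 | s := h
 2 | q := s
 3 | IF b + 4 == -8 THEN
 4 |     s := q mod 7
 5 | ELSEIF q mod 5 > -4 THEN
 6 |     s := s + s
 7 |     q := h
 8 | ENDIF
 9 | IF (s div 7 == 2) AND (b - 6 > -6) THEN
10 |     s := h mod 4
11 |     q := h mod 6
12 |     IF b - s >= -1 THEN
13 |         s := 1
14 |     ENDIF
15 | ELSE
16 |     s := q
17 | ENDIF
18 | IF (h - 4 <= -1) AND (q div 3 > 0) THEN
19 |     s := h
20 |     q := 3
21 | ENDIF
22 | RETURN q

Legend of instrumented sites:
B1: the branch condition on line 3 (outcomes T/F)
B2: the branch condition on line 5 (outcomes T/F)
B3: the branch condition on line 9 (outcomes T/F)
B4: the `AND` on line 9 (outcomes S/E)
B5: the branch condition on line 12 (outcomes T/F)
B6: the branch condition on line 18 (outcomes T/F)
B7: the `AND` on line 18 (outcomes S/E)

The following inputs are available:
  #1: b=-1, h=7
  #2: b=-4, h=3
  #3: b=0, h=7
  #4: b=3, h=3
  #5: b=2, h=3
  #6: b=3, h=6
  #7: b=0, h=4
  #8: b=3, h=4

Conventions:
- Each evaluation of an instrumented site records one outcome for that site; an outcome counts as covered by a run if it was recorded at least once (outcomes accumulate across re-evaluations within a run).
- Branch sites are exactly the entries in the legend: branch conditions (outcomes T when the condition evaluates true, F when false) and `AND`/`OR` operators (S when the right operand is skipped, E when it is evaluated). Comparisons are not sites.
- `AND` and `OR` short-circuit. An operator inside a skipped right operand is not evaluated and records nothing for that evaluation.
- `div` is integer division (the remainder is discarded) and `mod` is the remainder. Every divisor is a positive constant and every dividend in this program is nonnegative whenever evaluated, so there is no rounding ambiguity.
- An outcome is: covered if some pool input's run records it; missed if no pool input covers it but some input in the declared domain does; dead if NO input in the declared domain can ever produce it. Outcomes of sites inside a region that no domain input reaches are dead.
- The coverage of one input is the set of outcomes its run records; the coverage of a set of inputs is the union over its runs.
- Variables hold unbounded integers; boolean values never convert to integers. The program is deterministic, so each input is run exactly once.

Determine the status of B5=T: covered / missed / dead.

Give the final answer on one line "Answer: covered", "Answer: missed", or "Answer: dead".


no pool input records B5=T
but domain input (b=2, h=7) does record it -> reachable, so missed
Answer: missed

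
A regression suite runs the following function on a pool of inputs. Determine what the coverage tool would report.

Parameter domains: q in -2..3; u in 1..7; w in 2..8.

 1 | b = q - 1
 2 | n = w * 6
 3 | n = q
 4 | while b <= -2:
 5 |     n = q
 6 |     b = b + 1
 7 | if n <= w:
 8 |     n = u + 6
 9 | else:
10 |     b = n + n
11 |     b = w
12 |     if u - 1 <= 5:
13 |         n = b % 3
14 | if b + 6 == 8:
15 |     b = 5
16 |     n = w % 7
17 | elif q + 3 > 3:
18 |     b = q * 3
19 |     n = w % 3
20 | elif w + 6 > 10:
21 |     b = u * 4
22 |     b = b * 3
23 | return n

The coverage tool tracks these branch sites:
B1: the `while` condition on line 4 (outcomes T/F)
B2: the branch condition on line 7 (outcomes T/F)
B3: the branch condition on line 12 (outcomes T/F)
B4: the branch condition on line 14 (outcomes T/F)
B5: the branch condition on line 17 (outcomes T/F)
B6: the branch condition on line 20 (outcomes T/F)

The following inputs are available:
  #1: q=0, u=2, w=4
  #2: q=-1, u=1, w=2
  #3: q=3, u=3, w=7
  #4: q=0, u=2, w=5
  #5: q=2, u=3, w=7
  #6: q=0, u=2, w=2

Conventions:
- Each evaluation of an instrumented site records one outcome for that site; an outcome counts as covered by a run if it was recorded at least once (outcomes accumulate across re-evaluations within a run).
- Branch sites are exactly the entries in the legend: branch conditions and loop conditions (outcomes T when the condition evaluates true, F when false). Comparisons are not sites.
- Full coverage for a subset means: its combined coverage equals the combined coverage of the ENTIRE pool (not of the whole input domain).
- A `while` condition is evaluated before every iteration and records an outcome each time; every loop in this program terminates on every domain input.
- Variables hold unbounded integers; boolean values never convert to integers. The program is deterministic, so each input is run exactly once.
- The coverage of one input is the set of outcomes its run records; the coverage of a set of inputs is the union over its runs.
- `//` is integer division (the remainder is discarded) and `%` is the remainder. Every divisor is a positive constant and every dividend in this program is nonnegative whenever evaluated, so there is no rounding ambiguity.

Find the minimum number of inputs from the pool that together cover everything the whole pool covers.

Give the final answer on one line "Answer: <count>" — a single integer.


#1 (q=0, u=2, w=4) -> B1->F, B2->T, B4->F, B5->F, B6->F; covered: B1=F, B2=T, B4=F, B5=F, B6=F
#2 (q=-1, u=1, w=2) -> B1->T, B1->F, B2->T, B4->F, B5->F, B6->F; covered: B1=T, B1=F, B2=T, B4=F, B5=F, B6=F
#3 (q=3, u=3, w=7) -> B1->F, B2->T, B4->T; covered: B1=F, B2=T, B4=T
#4 (q=0, u=2, w=5) -> B1->F, B2->T, B4->F, B5->F, B6->T; covered: B1=F, B2=T, B4=F, B5=F, B6=T
#5 (q=2, u=3, w=7) -> B1->F, B2->T, B4->F, B5->T; covered: B1=F, B2=T, B4=F, B5=T
#6 (q=0, u=2, w=2) -> B1->F, B2->T, B4->F, B5->F, B6->F; covered: B1=F, B2=T, B4=F, B5=F, B6=F
pool-wide coverage (9 outcomes): B1=T, B1=F, B2=T, B4=T, B4=F, B5=T, B5=F, B6=T, B6=F
no size-1 subset reaches all 9 outcomes (best union: 6/9)
no size-2 subset reaches all 9 outcomes (best union: 7/9)
no size-3 subset reaches all 9 outcomes (best union: 8/9)
at size 4, {2, 3, 4, 5} reaches all 9 outcomes; every lexicographically earlier size-4 subset fails
Answer: 4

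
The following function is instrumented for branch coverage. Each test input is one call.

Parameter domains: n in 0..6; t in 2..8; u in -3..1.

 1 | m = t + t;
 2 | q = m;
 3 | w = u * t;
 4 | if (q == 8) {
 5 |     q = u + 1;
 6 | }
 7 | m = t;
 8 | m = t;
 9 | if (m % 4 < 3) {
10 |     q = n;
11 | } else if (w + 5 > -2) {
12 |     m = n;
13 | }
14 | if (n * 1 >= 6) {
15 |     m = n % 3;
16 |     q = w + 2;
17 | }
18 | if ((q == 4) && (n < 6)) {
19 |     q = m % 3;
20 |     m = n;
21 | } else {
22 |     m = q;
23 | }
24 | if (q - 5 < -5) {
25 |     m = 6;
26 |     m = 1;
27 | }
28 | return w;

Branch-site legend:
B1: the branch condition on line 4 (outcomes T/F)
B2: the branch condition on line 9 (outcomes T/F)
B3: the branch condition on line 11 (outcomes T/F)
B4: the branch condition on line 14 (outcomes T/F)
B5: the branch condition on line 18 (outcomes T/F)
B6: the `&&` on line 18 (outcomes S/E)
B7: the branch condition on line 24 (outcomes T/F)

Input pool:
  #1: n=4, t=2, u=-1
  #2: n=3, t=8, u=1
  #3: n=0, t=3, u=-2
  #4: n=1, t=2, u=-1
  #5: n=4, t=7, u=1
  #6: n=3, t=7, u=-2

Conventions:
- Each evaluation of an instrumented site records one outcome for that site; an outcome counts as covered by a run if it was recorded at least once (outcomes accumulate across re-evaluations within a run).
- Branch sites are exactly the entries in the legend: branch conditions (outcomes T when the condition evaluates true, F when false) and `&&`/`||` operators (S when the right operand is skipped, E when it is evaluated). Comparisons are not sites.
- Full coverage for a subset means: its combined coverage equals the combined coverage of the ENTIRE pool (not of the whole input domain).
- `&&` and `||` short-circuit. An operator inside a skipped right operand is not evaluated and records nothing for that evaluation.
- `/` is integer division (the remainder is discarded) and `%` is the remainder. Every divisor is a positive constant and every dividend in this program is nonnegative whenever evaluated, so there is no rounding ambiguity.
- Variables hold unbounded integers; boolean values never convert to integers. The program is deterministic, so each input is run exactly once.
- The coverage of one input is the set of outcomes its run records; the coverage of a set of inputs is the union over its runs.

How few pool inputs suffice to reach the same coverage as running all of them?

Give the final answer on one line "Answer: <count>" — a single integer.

input #1 (n=4, t=2, u=-1): events B1->F, B2->T, B4->F, B6->E, B5->T, B7->F; covers B1=F, B2=T, B4=F, B5=T, B6=E, B7=F
input #2 (n=3, t=8, u=1): events B1->F, B2->T, B4->F, B6->S, B5->F, B7->F; covers B1=F, B2=T, B4=F, B5=F, B6=S, B7=F
input #3 (n=0, t=3, u=-2): events B1->F, B2->F, B3->T, B4->F, B6->S, B5->F, B7->F; covers B1=F, B2=F, B3=T, B4=F, B5=F, B6=S, B7=F
input #4 (n=1, t=2, u=-1): events B1->F, B2->T, B4->F, B6->S, B5->F, B7->F; covers B1=F, B2=T, B4=F, B5=F, B6=S, B7=F
input #5 (n=4, t=7, u=1): events B1->F, B2->F, B3->T, B4->F, B6->S, B5->F, B7->F; covers B1=F, B2=F, B3=T, B4=F, B5=F, B6=S, B7=F
input #6 (n=3, t=7, u=-2): events B1->F, B2->F, B3->F, B4->F, B6->S, B5->F, B7->F; covers B1=F, B2=F, B3=F, B4=F, B5=F, B6=S, B7=F
union over all inputs: B1=F, B2=T, B2=F, B3=T, B3=F, B4=F, B5=T, B5=F, B6=S, B6=E, B7=F (11 outcomes)
no size-1 subset reaches all 11 outcomes (best union: 7/11)
no size-2 subset reaches all 11 outcomes (best union: 10/11)
the canonical winner is {1, 3, 6}: size 3, full 11-outcome coverage, earliest index list among size-3 covers

Answer: 3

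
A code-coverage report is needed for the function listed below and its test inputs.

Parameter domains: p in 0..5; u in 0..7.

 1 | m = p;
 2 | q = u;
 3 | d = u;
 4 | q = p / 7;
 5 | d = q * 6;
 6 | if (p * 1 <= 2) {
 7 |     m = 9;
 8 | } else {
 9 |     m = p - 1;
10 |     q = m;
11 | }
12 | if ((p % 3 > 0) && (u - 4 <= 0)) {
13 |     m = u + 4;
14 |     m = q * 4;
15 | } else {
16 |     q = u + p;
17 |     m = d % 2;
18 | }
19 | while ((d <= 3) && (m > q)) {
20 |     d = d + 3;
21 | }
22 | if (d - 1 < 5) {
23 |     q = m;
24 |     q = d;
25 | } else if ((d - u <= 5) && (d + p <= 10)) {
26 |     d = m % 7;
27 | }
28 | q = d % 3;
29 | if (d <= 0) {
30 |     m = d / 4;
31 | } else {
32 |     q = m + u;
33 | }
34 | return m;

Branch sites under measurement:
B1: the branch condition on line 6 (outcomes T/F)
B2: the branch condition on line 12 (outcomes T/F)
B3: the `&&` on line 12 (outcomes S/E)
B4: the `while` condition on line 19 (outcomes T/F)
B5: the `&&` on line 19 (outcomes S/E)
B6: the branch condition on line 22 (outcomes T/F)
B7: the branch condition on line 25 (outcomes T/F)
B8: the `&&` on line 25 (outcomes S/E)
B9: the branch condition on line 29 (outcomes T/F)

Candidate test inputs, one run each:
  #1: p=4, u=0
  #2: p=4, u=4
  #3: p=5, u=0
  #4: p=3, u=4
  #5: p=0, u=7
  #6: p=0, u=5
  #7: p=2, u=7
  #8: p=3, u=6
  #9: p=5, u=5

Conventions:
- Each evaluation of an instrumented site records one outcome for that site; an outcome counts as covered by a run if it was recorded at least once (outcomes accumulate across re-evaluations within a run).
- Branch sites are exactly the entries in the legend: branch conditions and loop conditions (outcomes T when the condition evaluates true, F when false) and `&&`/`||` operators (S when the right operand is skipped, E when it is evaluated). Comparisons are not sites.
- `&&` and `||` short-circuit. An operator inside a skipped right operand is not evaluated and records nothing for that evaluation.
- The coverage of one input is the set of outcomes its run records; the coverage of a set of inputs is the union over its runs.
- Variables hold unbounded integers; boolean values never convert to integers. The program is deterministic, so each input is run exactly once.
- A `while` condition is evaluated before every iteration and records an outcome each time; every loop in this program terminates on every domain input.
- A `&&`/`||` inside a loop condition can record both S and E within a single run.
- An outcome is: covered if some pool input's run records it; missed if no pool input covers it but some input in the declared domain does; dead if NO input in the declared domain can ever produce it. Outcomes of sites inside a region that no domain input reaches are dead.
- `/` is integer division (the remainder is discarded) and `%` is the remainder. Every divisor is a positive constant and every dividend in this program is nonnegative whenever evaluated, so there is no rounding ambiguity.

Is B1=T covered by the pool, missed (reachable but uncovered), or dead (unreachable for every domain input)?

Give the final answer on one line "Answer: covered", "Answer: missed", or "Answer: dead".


B1=T is recorded by pool input(s) 5, 6, 7 -> covered
Answer: covered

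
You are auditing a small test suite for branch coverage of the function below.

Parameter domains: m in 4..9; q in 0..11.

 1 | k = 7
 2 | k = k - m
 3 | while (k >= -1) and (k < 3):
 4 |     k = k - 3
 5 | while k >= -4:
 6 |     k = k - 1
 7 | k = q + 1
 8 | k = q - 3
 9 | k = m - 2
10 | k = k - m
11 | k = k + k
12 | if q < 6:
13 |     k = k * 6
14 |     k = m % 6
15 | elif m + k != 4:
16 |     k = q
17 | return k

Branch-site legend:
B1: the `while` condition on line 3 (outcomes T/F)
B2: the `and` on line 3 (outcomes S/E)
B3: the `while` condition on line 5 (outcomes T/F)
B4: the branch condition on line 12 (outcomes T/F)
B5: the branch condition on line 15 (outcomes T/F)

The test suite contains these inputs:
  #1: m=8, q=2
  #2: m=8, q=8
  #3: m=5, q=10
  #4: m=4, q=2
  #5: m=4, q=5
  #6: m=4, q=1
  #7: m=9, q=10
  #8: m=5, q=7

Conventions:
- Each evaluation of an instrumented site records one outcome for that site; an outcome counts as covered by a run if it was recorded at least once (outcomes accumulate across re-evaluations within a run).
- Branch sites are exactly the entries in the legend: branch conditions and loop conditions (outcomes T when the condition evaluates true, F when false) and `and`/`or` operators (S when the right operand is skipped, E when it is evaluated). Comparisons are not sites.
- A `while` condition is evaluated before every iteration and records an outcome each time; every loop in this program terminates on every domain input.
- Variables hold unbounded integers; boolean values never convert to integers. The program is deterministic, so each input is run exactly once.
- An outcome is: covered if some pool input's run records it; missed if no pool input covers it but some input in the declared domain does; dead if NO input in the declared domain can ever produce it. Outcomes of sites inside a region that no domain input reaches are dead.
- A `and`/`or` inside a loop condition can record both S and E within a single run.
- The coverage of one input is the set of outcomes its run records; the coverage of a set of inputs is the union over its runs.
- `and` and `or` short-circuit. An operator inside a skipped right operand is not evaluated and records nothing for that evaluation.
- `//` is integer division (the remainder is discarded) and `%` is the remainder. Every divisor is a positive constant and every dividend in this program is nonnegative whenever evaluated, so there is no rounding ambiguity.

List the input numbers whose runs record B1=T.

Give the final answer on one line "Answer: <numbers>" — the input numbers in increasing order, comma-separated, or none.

input #1 (m=8, q=2): records B1=T
input #2 (m=8, q=8): records B1=T
input #3 (m=5, q=10): records B1=T
input #4 (m=4, q=2): does not record B1=T
input #5 (m=4, q=5): does not record B1=T
input #6 (m=4, q=1): does not record B1=T
input #7 (m=9, q=10): does not record B1=T
input #8 (m=5, q=7): records B1=T

Answer: 1, 2, 3, 8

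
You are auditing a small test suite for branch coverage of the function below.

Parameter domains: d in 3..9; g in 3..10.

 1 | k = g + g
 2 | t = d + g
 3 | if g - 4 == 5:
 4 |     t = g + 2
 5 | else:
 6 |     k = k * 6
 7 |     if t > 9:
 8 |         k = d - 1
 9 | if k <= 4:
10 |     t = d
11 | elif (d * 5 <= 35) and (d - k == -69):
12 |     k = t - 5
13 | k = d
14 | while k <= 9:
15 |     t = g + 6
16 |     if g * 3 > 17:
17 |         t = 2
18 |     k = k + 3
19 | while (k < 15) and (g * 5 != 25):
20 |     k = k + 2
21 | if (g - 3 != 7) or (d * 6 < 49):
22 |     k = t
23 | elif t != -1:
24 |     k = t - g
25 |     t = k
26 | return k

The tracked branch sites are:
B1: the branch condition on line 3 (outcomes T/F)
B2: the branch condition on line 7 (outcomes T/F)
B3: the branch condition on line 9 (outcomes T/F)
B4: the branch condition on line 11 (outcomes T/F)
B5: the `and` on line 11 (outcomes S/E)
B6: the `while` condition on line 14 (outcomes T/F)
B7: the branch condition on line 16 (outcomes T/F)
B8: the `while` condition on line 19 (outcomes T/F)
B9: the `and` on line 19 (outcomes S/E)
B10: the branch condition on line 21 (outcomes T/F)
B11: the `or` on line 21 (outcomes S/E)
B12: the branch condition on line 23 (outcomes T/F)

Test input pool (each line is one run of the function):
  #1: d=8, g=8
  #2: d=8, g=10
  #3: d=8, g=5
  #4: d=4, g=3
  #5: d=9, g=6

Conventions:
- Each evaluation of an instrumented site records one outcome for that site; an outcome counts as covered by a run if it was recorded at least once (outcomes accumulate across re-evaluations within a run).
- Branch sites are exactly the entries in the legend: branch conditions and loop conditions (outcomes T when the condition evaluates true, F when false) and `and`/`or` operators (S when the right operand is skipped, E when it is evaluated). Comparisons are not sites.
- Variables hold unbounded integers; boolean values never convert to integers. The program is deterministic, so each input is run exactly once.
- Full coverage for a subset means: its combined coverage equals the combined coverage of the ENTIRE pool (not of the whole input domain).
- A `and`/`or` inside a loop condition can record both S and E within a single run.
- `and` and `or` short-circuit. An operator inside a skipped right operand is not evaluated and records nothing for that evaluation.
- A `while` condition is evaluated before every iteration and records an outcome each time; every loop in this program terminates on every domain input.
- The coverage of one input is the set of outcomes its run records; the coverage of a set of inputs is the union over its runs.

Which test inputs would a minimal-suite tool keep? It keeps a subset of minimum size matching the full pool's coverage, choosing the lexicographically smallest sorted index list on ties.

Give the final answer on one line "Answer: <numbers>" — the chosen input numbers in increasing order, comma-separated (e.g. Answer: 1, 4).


run #1 (d=8, g=8) runs B1->F, B2->T, B3->F, B5->S, B4->F, B6->T, B7->T, B6->F, B9->E, B8->T, B9->E, B8->T, B9->S, B8->F, ...; records B1=F, B2=T, B3=F, B4=F, B5=S, B6=T, B6=F, B7=T, B8=T, B8=F, B9=S, B9=E, B10=T, B11=S
run #2 (d=8, g=10) runs B1->F, B2->T, B3->F, B5->S, B4->F, B6->T, B7->T, B6->F, B9->E, B8->T, B9->E, B8->T, B9->S, B8->F, ...; records B1=F, B2=T, B3=F, B4=F, B5=S, B6=T, B6=F, B7=T, B8=T, B8=F, B9=S, B9=E, B10=T, B11=E
run #3 (d=8, g=5) runs B1->F, B2->T, B3->F, B5->S, B4->F, B6->T, B7->F, B6->F, B9->E, B8->F, B11->S, B10->T; records B1=F, B2=T, B3=F, B4=F, B5=S, B6=T, B6=F, B7=F, B8=F, B9=E, B10=T, B11=S
run #4 (d=4, g=3) runs B1->F, B2->F, B3->F, B5->E, B4->F, B6->T, B7->F, B6->T, B7->F, B6->F, B9->E, B8->T, B9->E, B8->T, ...; records B1=F, B2=F, B3=F, B4=F, B5=E, B6=T, B6=F, B7=F, B8=T, B8=F, B9=S, B9=E, B10=T, B11=S
run #5 (d=9, g=6) runs B1->F, B2->T, B3->F, B5->S, B4->F, B6->T, B7->T, B6->F, B9->E, B8->T, B9->E, B8->T, B9->S, B8->F, ...; records B1=F, B2=T, B3=F, B4=F, B5=S, B6=T, B6=F, B7=T, B8=T, B8=F, B9=S, B9=E, B10=T, B11=S
the full pool covers 18 outcomes: B1=F, B2=T, B2=F, B3=F, B4=F, B5=S, B5=E, B6=T, B6=F, B7=T, B7=F, B8=T, B8=F, B9=S, B9=E, B10=T, B11=S, B11=E
checked all size-1 subsets: none covers 18 outcomes (max 14/18)
at size 2, {2, 4} reaches all 18 outcomes; every lexicographically earlier size-2 subset fails
Answer: 2, 4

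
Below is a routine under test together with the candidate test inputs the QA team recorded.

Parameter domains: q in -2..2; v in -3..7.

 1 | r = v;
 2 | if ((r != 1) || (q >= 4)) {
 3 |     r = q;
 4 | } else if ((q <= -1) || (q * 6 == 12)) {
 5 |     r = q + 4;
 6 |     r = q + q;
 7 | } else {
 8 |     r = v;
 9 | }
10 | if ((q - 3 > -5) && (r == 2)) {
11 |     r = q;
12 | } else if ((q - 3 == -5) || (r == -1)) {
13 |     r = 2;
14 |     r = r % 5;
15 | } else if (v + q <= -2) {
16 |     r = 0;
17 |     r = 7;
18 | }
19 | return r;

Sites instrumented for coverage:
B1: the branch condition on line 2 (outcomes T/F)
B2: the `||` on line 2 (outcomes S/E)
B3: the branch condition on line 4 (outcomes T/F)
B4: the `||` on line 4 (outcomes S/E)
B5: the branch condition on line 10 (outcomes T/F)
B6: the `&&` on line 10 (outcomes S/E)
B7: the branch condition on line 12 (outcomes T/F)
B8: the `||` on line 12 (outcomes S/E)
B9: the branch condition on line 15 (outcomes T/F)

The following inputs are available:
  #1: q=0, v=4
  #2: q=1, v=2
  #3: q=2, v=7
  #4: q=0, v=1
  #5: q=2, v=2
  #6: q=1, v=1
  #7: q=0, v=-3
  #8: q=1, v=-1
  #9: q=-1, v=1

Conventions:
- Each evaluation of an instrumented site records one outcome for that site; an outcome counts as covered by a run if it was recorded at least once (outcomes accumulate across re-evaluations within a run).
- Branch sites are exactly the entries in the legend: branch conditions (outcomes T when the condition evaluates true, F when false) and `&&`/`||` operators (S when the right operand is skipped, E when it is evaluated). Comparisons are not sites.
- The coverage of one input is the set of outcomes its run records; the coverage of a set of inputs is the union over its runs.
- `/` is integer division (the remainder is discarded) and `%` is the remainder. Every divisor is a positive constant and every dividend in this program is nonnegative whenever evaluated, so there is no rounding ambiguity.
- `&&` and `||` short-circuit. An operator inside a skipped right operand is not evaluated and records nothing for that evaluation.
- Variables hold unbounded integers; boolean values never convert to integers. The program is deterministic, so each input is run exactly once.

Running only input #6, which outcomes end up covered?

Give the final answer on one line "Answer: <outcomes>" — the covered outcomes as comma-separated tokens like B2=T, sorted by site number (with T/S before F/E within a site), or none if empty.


Running input #6 (q=1, v=1), event by event:
  B2->E, B1->F, B4->E, B3->F, B6->E, B5->F, B8->E, B7->F, B9->F
as a set, this run covers: B1=F, B2=E, B3=F, B4=E, B5=F, B6=E, B7=F, B8=E, B9=F
Answer: B1=F, B2=E, B3=F, B4=E, B5=F, B6=E, B7=F, B8=E, B9=F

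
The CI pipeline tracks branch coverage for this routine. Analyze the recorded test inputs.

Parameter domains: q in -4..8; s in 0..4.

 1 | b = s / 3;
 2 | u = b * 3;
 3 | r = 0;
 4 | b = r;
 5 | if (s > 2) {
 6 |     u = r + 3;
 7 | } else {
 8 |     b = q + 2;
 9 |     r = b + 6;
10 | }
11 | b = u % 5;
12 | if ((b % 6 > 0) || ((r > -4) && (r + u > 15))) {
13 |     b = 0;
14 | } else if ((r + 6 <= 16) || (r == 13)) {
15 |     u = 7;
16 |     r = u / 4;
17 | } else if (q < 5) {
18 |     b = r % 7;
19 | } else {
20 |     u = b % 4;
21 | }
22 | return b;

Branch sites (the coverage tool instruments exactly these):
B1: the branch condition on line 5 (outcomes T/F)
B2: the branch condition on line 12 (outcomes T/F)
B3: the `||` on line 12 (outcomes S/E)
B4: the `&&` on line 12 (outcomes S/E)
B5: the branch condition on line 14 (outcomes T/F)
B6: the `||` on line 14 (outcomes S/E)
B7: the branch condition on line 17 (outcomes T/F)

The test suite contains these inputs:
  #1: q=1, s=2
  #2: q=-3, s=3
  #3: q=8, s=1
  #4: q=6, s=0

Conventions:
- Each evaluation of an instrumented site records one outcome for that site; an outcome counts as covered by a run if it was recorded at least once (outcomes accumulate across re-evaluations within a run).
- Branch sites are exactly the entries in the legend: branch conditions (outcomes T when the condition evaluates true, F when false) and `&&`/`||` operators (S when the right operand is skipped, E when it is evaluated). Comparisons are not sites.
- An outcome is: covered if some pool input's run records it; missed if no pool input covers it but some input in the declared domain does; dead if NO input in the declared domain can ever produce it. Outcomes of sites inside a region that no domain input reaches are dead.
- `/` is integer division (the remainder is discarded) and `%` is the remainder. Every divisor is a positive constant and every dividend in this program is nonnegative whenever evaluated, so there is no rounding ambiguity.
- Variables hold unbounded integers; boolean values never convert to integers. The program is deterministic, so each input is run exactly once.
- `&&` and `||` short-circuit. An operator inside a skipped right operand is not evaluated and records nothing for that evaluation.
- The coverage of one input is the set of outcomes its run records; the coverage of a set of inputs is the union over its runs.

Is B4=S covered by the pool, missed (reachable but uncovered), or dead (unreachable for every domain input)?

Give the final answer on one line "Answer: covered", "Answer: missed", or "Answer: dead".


no pool input records B4=S
checking all 65 inputs in the declared domain: B4=S is never recorded -> dead
Answer: dead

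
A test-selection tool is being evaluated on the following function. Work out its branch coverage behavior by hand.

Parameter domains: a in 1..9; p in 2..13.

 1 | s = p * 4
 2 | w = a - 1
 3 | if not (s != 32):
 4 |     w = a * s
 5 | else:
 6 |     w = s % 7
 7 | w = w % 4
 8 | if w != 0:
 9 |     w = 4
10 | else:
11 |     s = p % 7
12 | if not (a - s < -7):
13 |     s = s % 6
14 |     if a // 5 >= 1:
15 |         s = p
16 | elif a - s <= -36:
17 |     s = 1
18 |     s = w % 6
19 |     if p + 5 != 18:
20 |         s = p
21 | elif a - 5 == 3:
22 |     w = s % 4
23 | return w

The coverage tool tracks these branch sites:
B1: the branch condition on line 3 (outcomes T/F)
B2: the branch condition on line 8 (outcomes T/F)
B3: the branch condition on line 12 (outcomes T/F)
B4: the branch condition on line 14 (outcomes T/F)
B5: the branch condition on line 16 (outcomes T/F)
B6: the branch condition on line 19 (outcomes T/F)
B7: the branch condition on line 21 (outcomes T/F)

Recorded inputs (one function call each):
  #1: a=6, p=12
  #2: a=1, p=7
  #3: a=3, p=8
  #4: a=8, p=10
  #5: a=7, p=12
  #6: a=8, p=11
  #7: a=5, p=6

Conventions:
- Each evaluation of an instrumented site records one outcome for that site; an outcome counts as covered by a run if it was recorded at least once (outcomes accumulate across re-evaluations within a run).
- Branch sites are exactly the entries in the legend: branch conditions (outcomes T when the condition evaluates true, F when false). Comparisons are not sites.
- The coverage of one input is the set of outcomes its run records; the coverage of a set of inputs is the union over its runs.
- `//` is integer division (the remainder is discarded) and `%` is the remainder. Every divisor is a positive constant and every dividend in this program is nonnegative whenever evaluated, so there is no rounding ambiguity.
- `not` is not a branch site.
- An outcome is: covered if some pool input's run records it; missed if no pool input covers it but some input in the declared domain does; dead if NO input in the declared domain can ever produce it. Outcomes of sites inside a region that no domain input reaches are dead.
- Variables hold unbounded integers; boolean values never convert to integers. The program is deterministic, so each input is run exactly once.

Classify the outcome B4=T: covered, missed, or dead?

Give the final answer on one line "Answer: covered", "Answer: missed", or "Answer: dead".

no pool input records B4=T
but domain input (a=5, p=2) does record it -> reachable, so missed

Answer: missed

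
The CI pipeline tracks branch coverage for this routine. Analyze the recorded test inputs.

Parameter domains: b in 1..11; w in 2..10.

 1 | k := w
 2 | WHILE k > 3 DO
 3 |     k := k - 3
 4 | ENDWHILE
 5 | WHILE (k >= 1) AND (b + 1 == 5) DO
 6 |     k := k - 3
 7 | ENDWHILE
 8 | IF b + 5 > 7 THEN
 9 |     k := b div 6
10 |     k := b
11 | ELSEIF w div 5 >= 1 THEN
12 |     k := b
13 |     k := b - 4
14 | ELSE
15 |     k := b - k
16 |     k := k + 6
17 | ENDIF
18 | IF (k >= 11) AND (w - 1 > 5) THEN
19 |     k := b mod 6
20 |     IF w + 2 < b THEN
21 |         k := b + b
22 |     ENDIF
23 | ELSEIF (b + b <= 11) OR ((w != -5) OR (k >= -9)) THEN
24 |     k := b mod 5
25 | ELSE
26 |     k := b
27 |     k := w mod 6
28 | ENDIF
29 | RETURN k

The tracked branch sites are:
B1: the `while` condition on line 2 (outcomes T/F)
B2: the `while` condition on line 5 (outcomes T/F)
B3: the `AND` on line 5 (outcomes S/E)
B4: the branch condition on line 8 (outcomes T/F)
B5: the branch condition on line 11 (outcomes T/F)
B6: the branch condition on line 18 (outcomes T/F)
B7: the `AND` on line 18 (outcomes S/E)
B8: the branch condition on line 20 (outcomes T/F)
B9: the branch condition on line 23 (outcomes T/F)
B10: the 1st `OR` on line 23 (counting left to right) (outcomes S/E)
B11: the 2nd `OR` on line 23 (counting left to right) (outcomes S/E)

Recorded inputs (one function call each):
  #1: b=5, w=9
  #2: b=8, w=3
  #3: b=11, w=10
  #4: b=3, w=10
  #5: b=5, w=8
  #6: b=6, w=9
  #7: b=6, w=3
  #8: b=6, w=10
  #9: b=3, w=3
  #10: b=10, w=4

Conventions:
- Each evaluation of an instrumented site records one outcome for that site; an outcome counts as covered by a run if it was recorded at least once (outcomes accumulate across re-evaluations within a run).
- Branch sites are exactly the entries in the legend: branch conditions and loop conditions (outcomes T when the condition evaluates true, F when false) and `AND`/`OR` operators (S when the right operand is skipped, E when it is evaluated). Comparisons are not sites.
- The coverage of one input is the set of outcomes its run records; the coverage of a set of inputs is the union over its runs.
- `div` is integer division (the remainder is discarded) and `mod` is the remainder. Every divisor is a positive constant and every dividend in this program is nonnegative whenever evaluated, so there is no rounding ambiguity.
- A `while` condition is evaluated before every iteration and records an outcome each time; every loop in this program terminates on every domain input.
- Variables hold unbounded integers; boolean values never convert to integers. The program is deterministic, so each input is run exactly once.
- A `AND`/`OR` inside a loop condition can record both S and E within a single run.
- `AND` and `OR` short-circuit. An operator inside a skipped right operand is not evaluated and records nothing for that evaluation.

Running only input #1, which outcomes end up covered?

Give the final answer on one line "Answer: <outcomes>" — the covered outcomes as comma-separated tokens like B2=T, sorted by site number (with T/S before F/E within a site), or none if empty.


Event log for input #1 (b=5, w=9):
  B1->T, B1->T, B1->F, B3->E, B2->F, B4->T, B7->S, B6->F, B10->S, B9->T
distinct outcomes covered: B1=T, B1=F, B2=F, B3=E, B4=T, B6=F, B7=S, B9=T, B10=S
Answer: B1=T, B1=F, B2=F, B3=E, B4=T, B6=F, B7=S, B9=T, B10=S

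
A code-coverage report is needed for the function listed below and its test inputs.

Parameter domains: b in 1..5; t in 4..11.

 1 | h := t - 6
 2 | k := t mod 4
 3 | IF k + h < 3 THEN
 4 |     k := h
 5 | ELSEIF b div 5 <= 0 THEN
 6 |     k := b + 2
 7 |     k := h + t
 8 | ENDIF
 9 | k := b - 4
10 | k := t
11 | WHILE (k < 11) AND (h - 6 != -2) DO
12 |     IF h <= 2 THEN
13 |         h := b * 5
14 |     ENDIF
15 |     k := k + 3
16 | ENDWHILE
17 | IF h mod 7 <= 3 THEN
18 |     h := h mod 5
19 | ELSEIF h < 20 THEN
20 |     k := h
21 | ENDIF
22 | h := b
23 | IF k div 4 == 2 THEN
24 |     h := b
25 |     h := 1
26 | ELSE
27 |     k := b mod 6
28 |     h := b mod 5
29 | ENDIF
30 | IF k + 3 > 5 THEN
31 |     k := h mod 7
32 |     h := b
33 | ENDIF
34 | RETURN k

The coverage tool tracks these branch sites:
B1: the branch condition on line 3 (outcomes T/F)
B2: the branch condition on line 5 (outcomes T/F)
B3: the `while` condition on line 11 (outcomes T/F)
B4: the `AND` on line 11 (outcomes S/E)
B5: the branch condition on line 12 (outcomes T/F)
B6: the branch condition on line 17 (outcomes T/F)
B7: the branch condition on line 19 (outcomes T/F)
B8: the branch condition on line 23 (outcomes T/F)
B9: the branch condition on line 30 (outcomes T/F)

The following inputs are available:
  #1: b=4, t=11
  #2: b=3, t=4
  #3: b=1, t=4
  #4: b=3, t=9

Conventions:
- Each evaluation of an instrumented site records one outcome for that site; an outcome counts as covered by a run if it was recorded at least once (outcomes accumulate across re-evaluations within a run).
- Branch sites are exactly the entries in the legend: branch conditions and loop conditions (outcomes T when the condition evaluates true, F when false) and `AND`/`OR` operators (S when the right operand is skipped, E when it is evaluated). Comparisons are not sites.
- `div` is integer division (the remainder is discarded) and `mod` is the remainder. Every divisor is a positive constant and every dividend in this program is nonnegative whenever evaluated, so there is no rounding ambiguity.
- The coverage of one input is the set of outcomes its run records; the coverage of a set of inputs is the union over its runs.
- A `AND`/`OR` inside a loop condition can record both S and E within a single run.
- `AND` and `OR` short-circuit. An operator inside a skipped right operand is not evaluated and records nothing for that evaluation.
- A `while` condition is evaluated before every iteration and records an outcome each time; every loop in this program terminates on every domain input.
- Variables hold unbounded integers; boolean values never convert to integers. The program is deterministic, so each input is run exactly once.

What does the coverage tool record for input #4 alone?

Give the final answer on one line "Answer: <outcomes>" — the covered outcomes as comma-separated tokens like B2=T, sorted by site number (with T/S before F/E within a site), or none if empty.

Running input #4 (b=3, t=9), event by event:
  B1->F, B2->T, B4->E, B3->T, B5->F, B4->S, B3->F, B6->T, B8->F, B9->T
distinct outcomes covered: B1=F, B2=T, B3=T, B3=F, B4=S, B4=E, B5=F, B6=T, B8=F, B9=T

Answer: B1=F, B2=T, B3=T, B3=F, B4=S, B4=E, B5=F, B6=T, B8=F, B9=T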